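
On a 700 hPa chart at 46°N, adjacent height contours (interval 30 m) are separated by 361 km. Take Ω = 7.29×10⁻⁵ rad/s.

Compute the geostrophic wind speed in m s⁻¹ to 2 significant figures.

7.8 m s⁻¹

Coriolis parameter at 46°N:
f = 2Ω sin φ = 2 × 7.29×10⁻⁵ × sin 46° = 1.05×10⁻⁴ s⁻¹
Height gradient: |∂Z/∂n| = 30 m / 361000 m = 8.31×10⁻⁵
On a pressure surface, geostrophic balance gives V_g = (g/f)|∂Z/∂n|:
V_g = 9.81 × 8.31×10⁻⁵ / 1.05×10⁻⁴ = 7.77 m/s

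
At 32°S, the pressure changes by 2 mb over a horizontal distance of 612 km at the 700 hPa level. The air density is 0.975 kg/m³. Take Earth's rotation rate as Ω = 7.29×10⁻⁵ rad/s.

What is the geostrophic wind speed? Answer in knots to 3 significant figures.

8.43 knots

Coriolis parameter at 32°S:
f = 2Ω sin φ = 2 × 7.29×10⁻⁵ × sin 32° = 7.73×10⁻⁵ s⁻¹
Pressure gradient: |∂P/∂n| = 200 Pa / 612000 m = 3.27×10⁻⁴ Pa/m
Geostrophic balance (pressure-gradient force = Coriolis force):
V_g = (1/(fρ)) |∂P/∂n| = 3.27×10⁻⁴ / (7.73×10⁻⁵ × 0.975) = 4.34 m/s
Converting: 4.34 m/s × 1.944 = 8.43 knots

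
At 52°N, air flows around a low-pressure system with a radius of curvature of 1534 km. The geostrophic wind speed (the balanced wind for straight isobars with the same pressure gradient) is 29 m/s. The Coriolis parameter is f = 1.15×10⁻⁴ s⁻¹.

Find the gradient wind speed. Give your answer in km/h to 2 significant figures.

Around a low, centrifugal force acts outward with Coriolis, so pressure-gradient force balances both:
(1/ρ)|∂P/∂n| = fV + V²/R  →  V² + fR·V − fR·V_g = 0
With fR = 1.15×10⁻⁴ × 1534×10³ m = 176 m/s:
V = [−fR + √((fR)² + 4 fR V_g)]/2 = [−176 + √(176² + 4×176×29)]/2 = 25.4 m/s
Subgeostrophic (V < V_g = 29 m/s), as expected around a low.
Converting: 25.4 m/s × 3.6 = 91 km/h

91 km/h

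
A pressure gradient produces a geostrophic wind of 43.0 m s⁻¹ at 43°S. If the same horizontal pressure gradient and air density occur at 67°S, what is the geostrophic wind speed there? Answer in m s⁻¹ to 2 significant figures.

With the same pressure gradient and density, V_g ∝ 1/f ∝ 1/sin φ.
V₂ = V₁ · sin φ₁ / sin φ₂ = 43.0 × sin 43° / sin 67°
V₂ = 43.0 × 0.6820/0.9205 = 32 m s⁻¹

32 m s⁻¹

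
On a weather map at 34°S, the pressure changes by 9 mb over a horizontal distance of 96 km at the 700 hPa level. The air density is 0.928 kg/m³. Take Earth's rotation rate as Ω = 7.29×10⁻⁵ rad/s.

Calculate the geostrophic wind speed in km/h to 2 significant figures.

450 km/h

Coriolis parameter at 34°S:
f = 2Ω sin φ = 2 × 7.29×10⁻⁵ × sin 34° = 8.15×10⁻⁵ s⁻¹
Pressure gradient: |∂P/∂n| = 900 Pa / 96000 m = 9.38×10⁻³ Pa/m
Geostrophic balance (pressure-gradient force = Coriolis force):
V_g = (1/(fρ)) |∂P/∂n| = 9.38×10⁻³ / (8.15×10⁻⁵ × 0.928) = 124 m/s
Converting: 124 m/s × 3.6 = 450 km/h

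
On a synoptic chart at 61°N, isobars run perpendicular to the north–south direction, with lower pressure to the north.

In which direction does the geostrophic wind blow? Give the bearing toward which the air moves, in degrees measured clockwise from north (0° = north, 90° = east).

The pressure-gradient force points toward the north (bearing 000°).
Geostrophic balance: in the Northern Hemisphere the Coriolis force deflects motion to the right, so the geostrophic wind blows 90° to the right of the pressure-gradient force (low pressure on the left).
Rotating 000° by 90° clockwise gives 090° — the wind blows toward the east.

090°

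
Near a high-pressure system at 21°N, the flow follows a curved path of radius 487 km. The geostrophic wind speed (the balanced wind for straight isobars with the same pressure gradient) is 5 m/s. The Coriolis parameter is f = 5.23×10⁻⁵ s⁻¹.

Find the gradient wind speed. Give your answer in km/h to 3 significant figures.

Around a high, pressure-gradient force acts outward with centrifugal, so Coriolis balances both:
fV = (1/ρ)|∂P/∂n| + V²/R  →  V² − fR·V + fR·V_g = 0
With fR = 5.23×10⁻⁵ × 487×10³ m = 25.5 m/s:
V = [fR − √((fR)² − 4 fR V_g)]/2 = [25.5 − √(25.5² − 4×25.5×5)]/2 = 6.83 m/s
Supergeostrophic (V > V_g = 5 m/s), as expected around a high.
Converting: 6.83 m/s × 3.6 = 24.6 km/h

24.6 km/h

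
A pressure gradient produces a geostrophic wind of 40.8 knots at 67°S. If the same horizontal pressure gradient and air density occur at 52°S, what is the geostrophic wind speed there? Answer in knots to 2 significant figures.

With the same pressure gradient and density, V_g ∝ 1/f ∝ 1/sin φ.
V₂ = V₁ · sin φ₁ / sin φ₂ = 40.8 × sin 67° / sin 52°
V₂ = 40.8 × 0.9205/0.7880 = 48 knots

48 knots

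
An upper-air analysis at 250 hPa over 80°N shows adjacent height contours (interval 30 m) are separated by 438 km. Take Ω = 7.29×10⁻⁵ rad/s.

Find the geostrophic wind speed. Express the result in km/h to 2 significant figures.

Coriolis parameter at 80°N:
f = 2Ω sin φ = 2 × 7.29×10⁻⁵ × sin 80° = 1.44×10⁻⁴ s⁻¹
Height gradient: |∂Z/∂n| = 30 m / 438000 m = 6.85×10⁻⁵
On a pressure surface, geostrophic balance gives V_g = (g/f)|∂Z/∂n|:
V_g = 9.81 × 6.85×10⁻⁵ / 1.44×10⁻⁴ = 4.68 m/s
Converting: 4.68 m/s × 3.6 = 17 km/h

17 km/h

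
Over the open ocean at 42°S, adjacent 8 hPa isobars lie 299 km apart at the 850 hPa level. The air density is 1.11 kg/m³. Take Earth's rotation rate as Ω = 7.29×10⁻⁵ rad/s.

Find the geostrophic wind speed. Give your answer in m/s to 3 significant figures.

Coriolis parameter at 42°S:
f = 2Ω sin φ = 2 × 7.29×10⁻⁵ × sin 42° = 9.76×10⁻⁵ s⁻¹
Pressure gradient: |∂P/∂n| = 800 Pa / 299000 m = 2.68×10⁻³ Pa/m
Geostrophic balance (pressure-gradient force = Coriolis force):
V_g = (1/(fρ)) |∂P/∂n| = 2.68×10⁻³ / (9.76×10⁻⁵ × 1.11) = 24.7 m/s

24.7 m/s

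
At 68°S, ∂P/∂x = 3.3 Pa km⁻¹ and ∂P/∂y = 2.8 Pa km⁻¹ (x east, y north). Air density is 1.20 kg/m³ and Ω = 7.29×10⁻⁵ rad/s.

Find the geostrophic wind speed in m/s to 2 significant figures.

Coriolis parameter at 68°S:
f = 2Ω sin φ = 2 × 7.29×10⁻⁵ × sin 68° = 1.35×10⁻⁴ s⁻¹
In the Southern Hemisphere f is negative: f = −1.35×10⁻⁴ s⁻¹.
Component geostrophic relations (x east, y north):
u_g = −(1/(fρ)) ∂P/∂y,  v_g = (1/(fρ)) ∂P/∂x
u_g = −(2.8×10⁻³)/(−1.35×10⁻⁴ × 1.20) = 17.3 m/s;  v_g = (3.3×10⁻³)/(−1.35×10⁻⁴ × 1.20) = −20.3 m/s
|V_g| = √(u_g² + v_g²) = 26.7 m/s

27 m/s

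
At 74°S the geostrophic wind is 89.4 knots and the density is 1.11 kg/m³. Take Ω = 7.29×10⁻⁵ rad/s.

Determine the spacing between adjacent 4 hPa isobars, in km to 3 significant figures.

55.9 km

Coriolis parameter at 74°S:
f = 2Ω sin φ = 2 × 7.29×10⁻⁵ × sin 74° = 1.40×10⁻⁴ s⁻¹
Wind speed in SI: 89.4 knots = 46.0 m/s
Geostrophic balance rearranged: |∂P/∂n| = f ρ V_g
|∂P/∂n| = 1.40×10⁻⁴ × 1.11 × 46.0 = 7.15×10⁻³ Pa/m
Isobar spacing: Δn = ΔP/|∂P/∂n| = 400 Pa / 7.15×10⁻³ Pa/m = 55906 m ≈ 55.9 km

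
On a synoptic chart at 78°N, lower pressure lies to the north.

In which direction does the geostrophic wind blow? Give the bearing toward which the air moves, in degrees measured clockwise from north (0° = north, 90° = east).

The pressure-gradient force points toward the north (bearing 000°).
Geostrophic balance: in the Northern Hemisphere the Coriolis force deflects motion to the right, so the geostrophic wind blows 90° to the right of the pressure-gradient force (low pressure on the left).
Rotating 000° by 90° clockwise gives 090° — the wind blows toward the east.

090°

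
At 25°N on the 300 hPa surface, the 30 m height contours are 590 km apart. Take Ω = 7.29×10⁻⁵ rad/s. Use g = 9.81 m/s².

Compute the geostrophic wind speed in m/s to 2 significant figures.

Coriolis parameter at 25°N:
f = 2Ω sin φ = 2 × 7.29×10⁻⁵ × sin 25° = 6.16×10⁻⁵ s⁻¹
Height gradient: |∂Z/∂n| = 30 m / 590000 m = 5.08×10⁻⁵
On a pressure surface, geostrophic balance gives V_g = (g/f)|∂Z/∂n|:
V_g = 9.81 × 5.08×10⁻⁵ / 6.16×10⁻⁵ = 8.10 m/s

8.1 m/s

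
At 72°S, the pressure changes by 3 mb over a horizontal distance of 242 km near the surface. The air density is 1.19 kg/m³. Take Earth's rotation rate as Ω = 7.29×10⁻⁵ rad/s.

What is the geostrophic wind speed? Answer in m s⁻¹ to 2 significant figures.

7.5 m s⁻¹

Coriolis parameter at 72°S:
f = 2Ω sin φ = 2 × 7.29×10⁻⁵ × sin 72° = 1.39×10⁻⁴ s⁻¹
Pressure gradient: |∂P/∂n| = 300 Pa / 242000 m = 1.24×10⁻³ Pa/m
Geostrophic balance (pressure-gradient force = Coriolis force):
V_g = (1/(fρ)) |∂P/∂n| = 1.24×10⁻³ / (1.39×10⁻⁴ × 1.19) = 7.51 m/s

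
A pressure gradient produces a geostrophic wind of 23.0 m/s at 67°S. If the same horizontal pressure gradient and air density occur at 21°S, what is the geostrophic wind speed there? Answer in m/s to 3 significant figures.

With the same pressure gradient and density, V_g ∝ 1/f ∝ 1/sin φ.
V₂ = V₁ · sin φ₁ / sin φ₂ = 23.0 × sin 67° / sin 21°
V₂ = 23.0 × 0.9205/0.3584 = 59.1 m/s

59.1 m/s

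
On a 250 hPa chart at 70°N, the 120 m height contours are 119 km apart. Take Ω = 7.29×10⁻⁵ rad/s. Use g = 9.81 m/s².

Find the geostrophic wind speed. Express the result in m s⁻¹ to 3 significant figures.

72.2 m s⁻¹

Coriolis parameter at 70°N:
f = 2Ω sin φ = 2 × 7.29×10⁻⁵ × sin 70° = 1.37×10⁻⁴ s⁻¹
Height gradient: |∂Z/∂n| = 120 m / 119000 m = 1.01×10⁻³
On a pressure surface, geostrophic balance gives V_g = (g/f)|∂Z/∂n|:
V_g = 9.81 × 1.01×10⁻³ / 1.37×10⁻⁴ = 72.2 m/s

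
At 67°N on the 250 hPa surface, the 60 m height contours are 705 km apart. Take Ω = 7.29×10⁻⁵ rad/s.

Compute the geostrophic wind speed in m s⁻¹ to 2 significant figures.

6.2 m s⁻¹

Coriolis parameter at 67°N:
f = 2Ω sin φ = 2 × 7.29×10⁻⁵ × sin 67° = 1.34×10⁻⁴ s⁻¹
Height gradient: |∂Z/∂n| = 60 m / 705000 m = 8.51×10⁻⁵
On a pressure surface, geostrophic balance gives V_g = (g/f)|∂Z/∂n|:
V_g = 9.81 × 8.51×10⁻⁵ / 1.34×10⁻⁴ = 6.22 m/s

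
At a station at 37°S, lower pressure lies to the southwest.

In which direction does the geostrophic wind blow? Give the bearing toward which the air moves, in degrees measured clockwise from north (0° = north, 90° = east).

The pressure-gradient force points toward the southwest (bearing 225°).
Geostrophic balance: in the Southern Hemisphere the Coriolis force deflects motion to the left, so the geostrophic wind blows 90° to the left of the pressure-gradient force (low pressure on the right).
Rotating 225° by 90° counterclockwise gives 135° — the wind blows toward the southeast.

135°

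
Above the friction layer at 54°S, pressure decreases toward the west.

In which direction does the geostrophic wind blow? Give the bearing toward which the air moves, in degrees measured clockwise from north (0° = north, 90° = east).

180°

The pressure-gradient force points toward the west (bearing 270°).
Geostrophic balance: in the Southern Hemisphere the Coriolis force deflects motion to the left, so the geostrophic wind blows 90° to the left of the pressure-gradient force (low pressure on the right).
Rotating 270° by 90° counterclockwise gives 180° — the wind blows toward the south.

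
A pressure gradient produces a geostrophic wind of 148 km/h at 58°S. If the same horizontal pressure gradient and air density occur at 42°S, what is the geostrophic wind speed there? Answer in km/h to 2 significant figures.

With the same pressure gradient and density, V_g ∝ 1/f ∝ 1/sin φ.
V₂ = V₁ · sin φ₁ / sin φ₂ = 148 × sin 58° / sin 42°
V₂ = 148 × 0.8480/0.6691 = 190 km/h

190 km/h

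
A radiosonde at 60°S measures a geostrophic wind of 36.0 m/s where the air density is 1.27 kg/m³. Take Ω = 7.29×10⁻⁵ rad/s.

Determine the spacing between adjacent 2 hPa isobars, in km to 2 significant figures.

35 km

Coriolis parameter at 60°S:
f = 2Ω sin φ = 2 × 7.29×10⁻⁵ × sin 60° = 1.26×10⁻⁴ s⁻¹
Geostrophic balance rearranged: |∂P/∂n| = f ρ V_g
|∂P/∂n| = 1.26×10⁻⁴ × 1.27 × 36.0 = 5.77×10⁻³ Pa/m
Isobar spacing: Δn = ΔP/|∂P/∂n| = 200 Pa / 5.77×10⁻³ Pa/m = 34645 m ≈ 35 km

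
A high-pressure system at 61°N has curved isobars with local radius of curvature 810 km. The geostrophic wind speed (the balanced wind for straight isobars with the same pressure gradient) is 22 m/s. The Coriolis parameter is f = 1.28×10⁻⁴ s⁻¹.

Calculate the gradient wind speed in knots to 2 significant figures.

Around a high, pressure-gradient force acts outward with centrifugal, so Coriolis balances both:
fV = (1/ρ)|∂P/∂n| + V²/R  →  V² − fR·V + fR·V_g = 0
With fR = 1.28×10⁻⁴ × 810×10³ m = 104 m/s:
V = [fR − √((fR)² − 4 fR V_g)]/2 = [104 − √(104² − 4×104×22)]/2 = 31.7 m/s
Supergeostrophic (V > V_g = 22 m/s), as expected around a high.
Converting: 31.7 m/s × 1.944 = 62 knots

62 knots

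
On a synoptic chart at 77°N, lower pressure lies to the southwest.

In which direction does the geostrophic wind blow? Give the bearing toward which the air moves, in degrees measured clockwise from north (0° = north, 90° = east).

315°

The pressure-gradient force points toward the southwest (bearing 225°).
Geostrophic balance: in the Northern Hemisphere the Coriolis force deflects motion to the right, so the geostrophic wind blows 90° to the right of the pressure-gradient force (low pressure on the left).
Rotating 225° by 90° clockwise gives 315° — the wind blows toward the northwest.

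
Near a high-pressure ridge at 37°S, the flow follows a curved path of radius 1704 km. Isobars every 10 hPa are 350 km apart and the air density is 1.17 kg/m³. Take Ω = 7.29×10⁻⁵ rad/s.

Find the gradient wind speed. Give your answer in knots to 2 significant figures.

Coriolis parameter at 37°S:
f = 2Ω sin φ = 2 × 7.29×10⁻⁵ × sin 37° = 8.77×10⁻⁵ s⁻¹
Pressure gradient: |∂P/∂n| = 1000 Pa / 350000 m = 2.86×10⁻³ Pa/m
Geostrophic speed: V_g = |∂P/∂n|/(fρ) = 2.86×10⁻³/(8.77×10⁻⁵ × 1.17) = 27.8 m/s
Around a high, pressure-gradient force acts outward with centrifugal, so Coriolis balances both:
fV = (1/ρ)|∂P/∂n| + V²/R  →  V² − fR·V + fR·V_g = 0
With fR = 8.77×10⁻⁵ × 1704×10³ m = 150 m/s:
V = [fR − √((fR)² − 4 fR V_g)]/2 = [150 − √(150² − 4×150×27.8)]/2 = 37 m/s
Supergeostrophic (V > V_g = 27.8 m/s), as expected around a high.
Converting: 37 m/s × 1.944 = 72 knots

72 knots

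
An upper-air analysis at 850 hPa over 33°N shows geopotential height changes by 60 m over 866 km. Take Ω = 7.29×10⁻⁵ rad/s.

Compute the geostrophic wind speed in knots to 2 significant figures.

17 knots

Coriolis parameter at 33°N:
f = 2Ω sin φ = 2 × 7.29×10⁻⁵ × sin 33° = 7.94×10⁻⁵ s⁻¹
Height gradient: |∂Z/∂n| = 60 m / 866000 m = 6.93×10⁻⁵
On a pressure surface, geostrophic balance gives V_g = (g/f)|∂Z/∂n|:
V_g = 9.81 × 6.93×10⁻⁵ / 7.94×10⁻⁵ = 8.56 m/s
Converting: 8.56 m/s × 1.944 = 17 knots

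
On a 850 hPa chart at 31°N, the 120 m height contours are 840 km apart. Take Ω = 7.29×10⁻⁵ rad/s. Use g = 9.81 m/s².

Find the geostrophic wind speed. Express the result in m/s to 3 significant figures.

18.7 m/s

Coriolis parameter at 31°N:
f = 2Ω sin φ = 2 × 7.29×10⁻⁵ × sin 31° = 7.51×10⁻⁵ s⁻¹
Height gradient: |∂Z/∂n| = 120 m / 840000 m = 1.43×10⁻⁴
On a pressure surface, geostrophic balance gives V_g = (g/f)|∂Z/∂n|:
V_g = 9.81 × 1.43×10⁻⁴ / 7.51×10⁻⁵ = 18.7 m/s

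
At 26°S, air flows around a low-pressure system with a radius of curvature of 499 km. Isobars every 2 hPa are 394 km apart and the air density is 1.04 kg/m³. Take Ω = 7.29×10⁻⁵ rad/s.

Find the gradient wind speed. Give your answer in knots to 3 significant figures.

12.4 knots

Coriolis parameter at 26°S:
f = 2Ω sin φ = 2 × 7.29×10⁻⁵ × sin 26° = 6.39×10⁻⁵ s⁻¹
Pressure gradient: |∂P/∂n| = 200 Pa / 394000 m = 5.08×10⁻⁴ Pa/m
Geostrophic speed: V_g = |∂P/∂n|/(fρ) = 5.08×10⁻⁴/(6.39×10⁻⁵ × 1.04) = 7.64 m/s
Around a low, centrifugal force acts outward with Coriolis, so pressure-gradient force balances both:
(1/ρ)|∂P/∂n| = fV + V²/R  →  V² + fR·V − fR·V_g = 0
With fR = 6.39×10⁻⁵ × 499×10³ m = 31.9 m/s:
V = [−fR + √((fR)² + 4 fR V_g)]/2 = [−31.9 + √(31.9² + 4×31.9×7.64)]/2 = 6.37 m/s
Subgeostrophic (V < V_g = 7.64 m/s), as expected around a low.
Converting: 6.37 m/s × 1.944 = 12.4 knots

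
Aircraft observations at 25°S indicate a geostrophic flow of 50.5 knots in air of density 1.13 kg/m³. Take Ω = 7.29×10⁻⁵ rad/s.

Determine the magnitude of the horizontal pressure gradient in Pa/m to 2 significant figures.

1.8×10⁻³ Pa/m

Coriolis parameter at 25°S:
f = 2Ω sin φ = 2 × 7.29×10⁻⁵ × sin 25° = 6.16×10⁻⁵ s⁻¹
Wind speed in SI: 50.5 knots = 26.0 m/s
Geostrophic balance rearranged: |∂P/∂n| = f ρ V_g
|∂P/∂n| = 6.16×10⁻⁵ × 1.13 × 26.0 = 1.81×10⁻³ Pa/m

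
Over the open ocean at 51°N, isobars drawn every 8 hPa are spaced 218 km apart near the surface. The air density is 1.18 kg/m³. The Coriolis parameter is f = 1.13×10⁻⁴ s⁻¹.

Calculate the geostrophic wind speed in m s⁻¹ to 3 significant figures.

27.5 m s⁻¹

Pressure gradient: |∂P/∂n| = 800 Pa / 218000 m = 3.67×10⁻³ Pa/m
Geostrophic balance (pressure-gradient force = Coriolis force):
V_g = (1/(fρ)) |∂P/∂n| = 3.67×10⁻³ / (1.13×10⁻⁴ × 1.18) = 27.5 m/s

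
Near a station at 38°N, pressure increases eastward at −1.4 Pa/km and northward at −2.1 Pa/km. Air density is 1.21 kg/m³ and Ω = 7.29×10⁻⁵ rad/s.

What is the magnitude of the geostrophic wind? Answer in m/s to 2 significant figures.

23 m/s

Coriolis parameter at 38°N:
f = 2Ω sin φ = 2 × 7.29×10⁻⁵ × sin 38° = 8.98×10⁻⁵ s⁻¹
Component geostrophic relations (x east, y north):
u_g = −(1/(fρ)) ∂P/∂y,  v_g = (1/(fρ)) ∂P/∂x
u_g = −(−2.1×10⁻³)/(8.98×10⁻⁵ × 1.21) = 19.3 m/s;  v_g = (−1.4×10⁻³)/(8.98×10⁻⁵ × 1.21) = −12.9 m/s
|V_g| = √(u_g² + v_g²) = 23.2 m/s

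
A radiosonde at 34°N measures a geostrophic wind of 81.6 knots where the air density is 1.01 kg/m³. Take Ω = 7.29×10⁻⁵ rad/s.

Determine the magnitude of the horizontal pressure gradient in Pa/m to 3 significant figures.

Coriolis parameter at 34°N:
f = 2Ω sin φ = 2 × 7.29×10⁻⁵ × sin 34° = 8.15×10⁻⁵ s⁻¹
Wind speed in SI: 81.6 knots = 42.0 m/s
Geostrophic balance rearranged: |∂P/∂n| = f ρ V_g
|∂P/∂n| = 8.15×10⁻⁵ × 1.01 × 42.0 = 3.46×10⁻³ Pa/m

3.46×10⁻³ Pa/m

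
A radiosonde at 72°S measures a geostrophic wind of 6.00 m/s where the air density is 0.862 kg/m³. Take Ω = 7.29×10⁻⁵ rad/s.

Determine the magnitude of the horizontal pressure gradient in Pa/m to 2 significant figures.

7.2×10⁻⁴ Pa/m

Coriolis parameter at 72°S:
f = 2Ω sin φ = 2 × 7.29×10⁻⁵ × sin 72° = 1.39×10⁻⁴ s⁻¹
Geostrophic balance rearranged: |∂P/∂n| = f ρ V_g
|∂P/∂n| = 1.39×10⁻⁴ × 0.862 × 6.00 = 7.17×10⁻⁴ Pa/m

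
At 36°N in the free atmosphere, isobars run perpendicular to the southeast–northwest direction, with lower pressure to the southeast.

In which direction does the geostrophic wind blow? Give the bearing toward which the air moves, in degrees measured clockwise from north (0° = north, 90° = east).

225°

The pressure-gradient force points toward the southeast (bearing 135°).
Geostrophic balance: in the Northern Hemisphere the Coriolis force deflects motion to the right, so the geostrophic wind blows 90° to the right of the pressure-gradient force (low pressure on the left).
Rotating 135° by 90° clockwise gives 225° — the wind blows toward the southwest.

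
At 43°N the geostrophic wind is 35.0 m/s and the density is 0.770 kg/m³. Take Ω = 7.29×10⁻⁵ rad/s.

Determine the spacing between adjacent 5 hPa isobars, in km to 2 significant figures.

190 km

Coriolis parameter at 43°N:
f = 2Ω sin φ = 2 × 7.29×10⁻⁵ × sin 43° = 9.94×10⁻⁵ s⁻¹
Geostrophic balance rearranged: |∂P/∂n| = f ρ V_g
|∂P/∂n| = 9.94×10⁻⁵ × 0.770 × 35.0 = 2.68×10⁻³ Pa/m
Isobar spacing: Δn = ΔP/|∂P/∂n| = 500 Pa / 2.68×10⁻³ Pa/m = 186582 m ≈ 190 km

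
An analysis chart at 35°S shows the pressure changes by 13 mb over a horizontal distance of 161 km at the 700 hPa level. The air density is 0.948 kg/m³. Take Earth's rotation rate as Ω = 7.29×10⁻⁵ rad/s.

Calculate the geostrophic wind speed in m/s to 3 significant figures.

Coriolis parameter at 35°S:
f = 2Ω sin φ = 2 × 7.29×10⁻⁵ × sin 35° = 8.36×10⁻⁵ s⁻¹
Pressure gradient: |∂P/∂n| = 1300 Pa / 161000 m = 8.07×10⁻³ Pa/m
Geostrophic balance (pressure-gradient force = Coriolis force):
V_g = (1/(fρ)) |∂P/∂n| = 8.07×10⁻³ / (8.36×10⁻⁵ × 0.948) = 102 m/s

102 m/s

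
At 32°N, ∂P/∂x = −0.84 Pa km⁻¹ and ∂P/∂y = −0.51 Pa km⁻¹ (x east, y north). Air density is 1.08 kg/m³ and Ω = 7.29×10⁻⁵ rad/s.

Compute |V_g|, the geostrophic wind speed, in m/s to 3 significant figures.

11.8 m/s

Coriolis parameter at 32°N:
f = 2Ω sin φ = 2 × 7.29×10⁻⁵ × sin 32° = 7.73×10⁻⁵ s⁻¹
Component geostrophic relations (x east, y north):
u_g = −(1/(fρ)) ∂P/∂y,  v_g = (1/(fρ)) ∂P/∂x
u_g = −(−0.51×10⁻³)/(7.73×10⁻⁵ × 1.08) = 6.11 m/s;  v_g = (−0.84×10⁻³)/(7.73×10⁻⁵ × 1.08) = −10.1 m/s
|V_g| = √(u_g² + v_g²) = 11.8 m/s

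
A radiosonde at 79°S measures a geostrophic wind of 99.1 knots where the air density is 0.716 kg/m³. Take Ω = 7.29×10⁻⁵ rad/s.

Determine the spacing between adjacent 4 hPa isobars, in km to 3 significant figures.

76.6 km

Coriolis parameter at 79°S:
f = 2Ω sin φ = 2 × 7.29×10⁻⁵ × sin 79° = 1.43×10⁻⁴ s⁻¹
Wind speed in SI: 99.1 knots = 51.0 m/s
Geostrophic balance rearranged: |∂P/∂n| = f ρ V_g
|∂P/∂n| = 1.43×10⁻⁴ × 0.716 × 51.0 = 5.22×10⁻³ Pa/m
Isobar spacing: Δn = ΔP/|∂P/∂n| = 400 Pa / 5.22×10⁻³ Pa/m = 76565 m ≈ 76.6 km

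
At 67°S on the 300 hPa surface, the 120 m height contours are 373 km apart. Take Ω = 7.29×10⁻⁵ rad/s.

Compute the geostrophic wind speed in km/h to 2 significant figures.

Coriolis parameter at 67°S:
f = 2Ω sin φ = 2 × 7.29×10⁻⁵ × sin 67° = 1.34×10⁻⁴ s⁻¹
Height gradient: |∂Z/∂n| = 120 m / 373000 m = 3.22×10⁻⁴
On a pressure surface, geostrophic balance gives V_g = (g/f)|∂Z/∂n|:
V_g = 9.81 × 3.22×10⁻⁴ / 1.34×10⁻⁴ = 23.5 m/s
Converting: 23.5 m/s × 3.6 = 85 km/h

85 km/h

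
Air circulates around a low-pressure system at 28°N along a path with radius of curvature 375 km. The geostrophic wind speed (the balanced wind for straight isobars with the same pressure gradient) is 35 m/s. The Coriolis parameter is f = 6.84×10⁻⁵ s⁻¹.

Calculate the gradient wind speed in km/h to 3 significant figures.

71.2 km/h

Around a low, centrifugal force acts outward with Coriolis, so pressure-gradient force balances both:
(1/ρ)|∂P/∂n| = fV + V²/R  →  V² + fR·V − fR·V_g = 0
With fR = 6.84×10⁻⁵ × 375×10³ m = 25.6 m/s:
V = [−fR + √((fR)² + 4 fR V_g)]/2 = [−25.6 + √(25.6² + 4×25.6×35)]/2 = 19.8 m/s
Subgeostrophic (V < V_g = 35 m/s), as expected around a low.
Converting: 19.8 m/s × 3.6 = 71.2 km/h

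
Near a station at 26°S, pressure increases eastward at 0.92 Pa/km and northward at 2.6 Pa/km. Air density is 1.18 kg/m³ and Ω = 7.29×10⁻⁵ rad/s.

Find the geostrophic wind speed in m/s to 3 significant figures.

36.6 m/s

Coriolis parameter at 26°S:
f = 2Ω sin φ = 2 × 7.29×10⁻⁵ × sin 26° = 6.39×10⁻⁵ s⁻¹
In the Southern Hemisphere f is negative: f = −6.39×10⁻⁵ s⁻¹.
Component geostrophic relations (x east, y north):
u_g = −(1/(fρ)) ∂P/∂y,  v_g = (1/(fρ)) ∂P/∂x
u_g = −(2.6×10⁻³)/(−6.39×10⁻⁵ × 1.18) = 34.5 m/s;  v_g = (0.92×10⁻³)/(−6.39×10⁻⁵ × 1.18) = −12.2 m/s
|V_g| = √(u_g² + v_g²) = 36.6 m/s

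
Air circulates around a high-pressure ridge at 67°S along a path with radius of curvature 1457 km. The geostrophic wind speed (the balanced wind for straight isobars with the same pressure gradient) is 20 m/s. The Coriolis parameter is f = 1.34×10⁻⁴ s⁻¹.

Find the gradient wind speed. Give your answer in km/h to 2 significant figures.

Around a high, pressure-gradient force acts outward with centrifugal, so Coriolis balances both:
fV = (1/ρ)|∂P/∂n| + V²/R  →  V² − fR·V + fR·V_g = 0
With fR = 1.34×10⁻⁴ × 1457×10³ m = 195 m/s:
V = [fR − √((fR)² − 4 fR V_g)]/2 = [195 − √(195² − 4×195×20)]/2 = 22.6 m/s
Supergeostrophic (V > V_g = 20 m/s), as expected around a high.
Converting: 22.6 m/s × 3.6 = 81 km/h

81 km/h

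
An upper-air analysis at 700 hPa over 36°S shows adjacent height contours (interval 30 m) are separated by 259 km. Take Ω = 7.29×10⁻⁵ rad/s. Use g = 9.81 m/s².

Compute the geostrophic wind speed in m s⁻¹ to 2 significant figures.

13 m s⁻¹

Coriolis parameter at 36°S:
f = 2Ω sin φ = 2 × 7.29×10⁻⁵ × sin 36° = 8.57×10⁻⁵ s⁻¹
Height gradient: |∂Z/∂n| = 30 m / 259000 m = 1.16×10⁻⁴
On a pressure surface, geostrophic balance gives V_g = (g/f)|∂Z/∂n|:
V_g = 9.81 × 1.16×10⁻⁴ / 8.57×10⁻⁵ = 13.3 m/s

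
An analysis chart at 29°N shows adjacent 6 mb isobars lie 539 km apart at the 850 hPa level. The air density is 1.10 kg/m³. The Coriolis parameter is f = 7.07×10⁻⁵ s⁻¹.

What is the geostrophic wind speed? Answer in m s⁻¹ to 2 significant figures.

14 m s⁻¹

Pressure gradient: |∂P/∂n| = 600 Pa / 539000 m = 1.11×10⁻³ Pa/m
Geostrophic balance (pressure-gradient force = Coriolis force):
V_g = (1/(fρ)) |∂P/∂n| = 1.11×10⁻³ / (7.07×10⁻⁵ × 1.10) = 14.3 m/s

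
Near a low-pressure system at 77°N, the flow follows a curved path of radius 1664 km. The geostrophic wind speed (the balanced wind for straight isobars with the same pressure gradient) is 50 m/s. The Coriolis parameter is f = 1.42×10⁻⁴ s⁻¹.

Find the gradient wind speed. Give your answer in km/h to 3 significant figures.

Around a low, centrifugal force acts outward with Coriolis, so pressure-gradient force balances both:
(1/ρ)|∂P/∂n| = fV + V²/R  →  V² + fR·V − fR·V_g = 0
With fR = 1.42×10⁻⁴ × 1664×10³ m = 236 m/s:
V = [−fR + √((fR)² + 4 fR V_g)]/2 = [−236 + √(236² + 4×236×50)]/2 = 42.4 m/s
Subgeostrophic (V < V_g = 50 m/s), as expected around a low.
Converting: 42.4 m/s × 3.6 = 153 km/h

153 km/h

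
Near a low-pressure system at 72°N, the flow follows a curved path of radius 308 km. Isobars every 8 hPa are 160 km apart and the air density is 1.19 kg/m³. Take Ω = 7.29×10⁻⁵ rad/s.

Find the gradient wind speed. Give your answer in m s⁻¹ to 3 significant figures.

Coriolis parameter at 72°N:
f = 2Ω sin φ = 2 × 7.29×10⁻⁵ × sin 72° = 1.39×10⁻⁴ s⁻¹
Pressure gradient: |∂P/∂n| = 800 Pa / 160000 m = 5.00×10⁻³ Pa/m
Geostrophic speed: V_g = |∂P/∂n|/(fρ) = 5.00×10⁻³/(1.39×10⁻⁴ × 1.19) = 30.3 m/s
Around a low, centrifugal force acts outward with Coriolis, so pressure-gradient force balances both:
(1/ρ)|∂P/∂n| = fV + V²/R  →  V² + fR·V − fR·V_g = 0
With fR = 1.39×10⁻⁴ × 308×10³ m = 42.7 m/s:
V = [−fR + √((fR)² + 4 fR V_g)]/2 = [−42.7 + √(42.7² + 4×42.7×30.3)]/2 = 20.5 m/s
Subgeostrophic (V < V_g = 30.3 m/s), as expected around a low.

20.5 m s⁻¹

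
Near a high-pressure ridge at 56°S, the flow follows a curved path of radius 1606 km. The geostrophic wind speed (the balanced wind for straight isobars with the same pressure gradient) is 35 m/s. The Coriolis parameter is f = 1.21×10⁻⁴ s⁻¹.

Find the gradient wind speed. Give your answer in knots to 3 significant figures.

89.0 knots

Around a high, pressure-gradient force acts outward with centrifugal, so Coriolis balances both:
fV = (1/ρ)|∂P/∂n| + V²/R  →  V² − fR·V + fR·V_g = 0
With fR = 1.21×10⁻⁴ × 1606×10³ m = 194 m/s:
V = [fR − √((fR)² − 4 fR V_g)]/2 = [194 − √(194² − 4×194×35)]/2 = 45.8 m/s
Supergeostrophic (V > V_g = 35 m/s), as expected around a high.
Converting: 45.8 m/s × 1.944 = 89.0 knots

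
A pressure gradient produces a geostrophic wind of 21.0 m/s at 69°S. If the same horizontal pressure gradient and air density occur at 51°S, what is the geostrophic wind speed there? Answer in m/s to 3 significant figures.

With the same pressure gradient and density, V_g ∝ 1/f ∝ 1/sin φ.
V₂ = V₁ · sin φ₁ / sin φ₂ = 21.0 × sin 69° / sin 51°
V₂ = 21.0 × 0.9336/0.7771 = 25.2 m/s

25.2 m/s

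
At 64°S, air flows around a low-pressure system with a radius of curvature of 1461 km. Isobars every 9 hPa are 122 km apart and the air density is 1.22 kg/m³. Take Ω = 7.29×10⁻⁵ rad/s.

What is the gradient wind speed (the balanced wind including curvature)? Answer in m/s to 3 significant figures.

38.4 m/s

Coriolis parameter at 64°S:
f = 2Ω sin φ = 2 × 7.29×10⁻⁵ × sin 64° = 1.31×10⁻⁴ s⁻¹
Pressure gradient: |∂P/∂n| = 900 Pa / 122000 m = 7.38×10⁻³ Pa/m
Geostrophic speed: V_g = |∂P/∂n|/(fρ) = 7.38×10⁻³/(1.31×10⁻⁴ × 1.22) = 46.1 m/s
Around a low, centrifugal force acts outward with Coriolis, so pressure-gradient force balances both:
(1/ρ)|∂P/∂n| = fV + V²/R  →  V² + fR·V − fR·V_g = 0
With fR = 1.31×10⁻⁴ × 1461×10³ m = 191 m/s:
V = [−fR + √((fR)² + 4 fR V_g)]/2 = [−191 + √(191² + 4×191×46.1)]/2 = 38.4 m/s
Subgeostrophic (V < V_g = 46.1 m/s), as expected around a low.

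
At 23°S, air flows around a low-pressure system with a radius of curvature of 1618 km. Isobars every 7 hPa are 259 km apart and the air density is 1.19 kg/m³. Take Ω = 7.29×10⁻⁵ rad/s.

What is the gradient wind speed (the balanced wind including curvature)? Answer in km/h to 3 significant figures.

Coriolis parameter at 23°S:
f = 2Ω sin φ = 2 × 7.29×10⁻⁵ × sin 23° = 5.70×10⁻⁵ s⁻¹
Pressure gradient: |∂P/∂n| = 700 Pa / 259000 m = 2.70×10⁻³ Pa/m
Geostrophic speed: V_g = |∂P/∂n|/(fρ) = 2.70×10⁻³/(5.70×10⁻⁵ × 1.19) = 39.9 m/s
Around a low, centrifugal force acts outward with Coriolis, so pressure-gradient force balances both:
(1/ρ)|∂P/∂n| = fV + V²/R  →  V² + fR·V − fR·V_g = 0
With fR = 5.70×10⁻⁵ × 1618×10³ m = 92.2 m/s:
V = [−fR + √((fR)² + 4 fR V_g)]/2 = [−92.2 + √(92.2² + 4×92.2×39.9)]/2 = 30.1 m/s
Subgeostrophic (V < V_g = 39.9 m/s), as expected around a low.
Converting: 30.1 m/s × 3.6 = 108 km/h

108 km/h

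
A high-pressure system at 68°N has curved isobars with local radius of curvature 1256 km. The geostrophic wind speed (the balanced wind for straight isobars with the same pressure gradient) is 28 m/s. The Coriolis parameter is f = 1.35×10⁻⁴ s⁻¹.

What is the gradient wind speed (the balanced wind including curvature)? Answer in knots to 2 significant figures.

69 knots

Around a high, pressure-gradient force acts outward with centrifugal, so Coriolis balances both:
fV = (1/ρ)|∂P/∂n| + V²/R  →  V² − fR·V + fR·V_g = 0
With fR = 1.35×10⁻⁴ × 1256×10³ m = 170 m/s:
V = [fR − √((fR)² − 4 fR V_g)]/2 = [170 − √(170² − 4×170×28)]/2 = 35.4 m/s
Supergeostrophic (V > V_g = 28 m/s), as expected around a high.
Converting: 35.4 m/s × 1.944 = 69 knots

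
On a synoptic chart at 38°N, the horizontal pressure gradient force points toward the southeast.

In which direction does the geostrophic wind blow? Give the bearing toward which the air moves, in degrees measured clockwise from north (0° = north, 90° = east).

225°

The pressure-gradient force points toward the southeast (bearing 135°).
Geostrophic balance: in the Northern Hemisphere the Coriolis force deflects motion to the right, so the geostrophic wind blows 90° to the right of the pressure-gradient force (low pressure on the left).
Rotating 135° by 90° clockwise gives 225° — the wind blows toward the southwest.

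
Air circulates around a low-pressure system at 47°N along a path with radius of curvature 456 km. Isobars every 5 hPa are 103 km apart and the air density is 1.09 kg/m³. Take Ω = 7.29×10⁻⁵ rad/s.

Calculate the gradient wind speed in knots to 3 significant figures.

Coriolis parameter at 47°N:
f = 2Ω sin φ = 2 × 7.29×10⁻⁵ × sin 47° = 1.07×10⁻⁴ s⁻¹
Pressure gradient: |∂P/∂n| = 500 Pa / 103000 m = 4.85×10⁻³ Pa/m
Geostrophic speed: V_g = |∂P/∂n|/(fρ) = 4.85×10⁻³/(1.07×10⁻⁴ × 1.09) = 41.8 m/s
Around a low, centrifugal force acts outward with Coriolis, so pressure-gradient force balances both:
(1/ρ)|∂P/∂n| = fV + V²/R  →  V² + fR·V − fR·V_g = 0
With fR = 1.07×10⁻⁴ × 456×10³ m = 48.6 m/s:
V = [−fR + √((fR)² + 4 fR V_g)]/2 = [−48.6 + √(48.6² + 4×48.6×41.8)]/2 = 26.9 m/s
Subgeostrophic (V < V_g = 41.8 m/s), as expected around a low.
Converting: 26.9 m/s × 1.944 = 52.3 knots

52.3 knots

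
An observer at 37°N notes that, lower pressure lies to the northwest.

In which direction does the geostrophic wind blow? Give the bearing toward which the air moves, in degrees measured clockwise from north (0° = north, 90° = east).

The pressure-gradient force points toward the northwest (bearing 315°).
Geostrophic balance: in the Northern Hemisphere the Coriolis force deflects motion to the right, so the geostrophic wind blows 90° to the right of the pressure-gradient force (low pressure on the left).
Rotating 315° by 90° clockwise gives 045° — the wind blows toward the northeast.

045°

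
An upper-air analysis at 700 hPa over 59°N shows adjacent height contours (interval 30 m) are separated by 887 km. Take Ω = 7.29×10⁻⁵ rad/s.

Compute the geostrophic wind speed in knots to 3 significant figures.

5.16 knots

Coriolis parameter at 59°N:
f = 2Ω sin φ = 2 × 7.29×10⁻⁵ × sin 59° = 1.25×10⁻⁴ s⁻¹
Height gradient: |∂Z/∂n| = 30 m / 887000 m = 3.38×10⁻⁵
On a pressure surface, geostrophic balance gives V_g = (g/f)|∂Z/∂n|:
V_g = 9.81 × 3.38×10⁻⁵ / 1.25×10⁻⁴ = 2.65 m/s
Converting: 2.65 m/s × 1.944 = 5.16 knots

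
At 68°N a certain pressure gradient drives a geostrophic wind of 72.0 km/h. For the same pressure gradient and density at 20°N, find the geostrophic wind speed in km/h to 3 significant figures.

With the same pressure gradient and density, V_g ∝ 1/f ∝ 1/sin φ.
V₂ = V₁ · sin φ₁ / sin φ₂ = 72.0 × sin 68° / sin 20°
V₂ = 72.0 × 0.9272/0.3420 = 195 km/h

195 km/h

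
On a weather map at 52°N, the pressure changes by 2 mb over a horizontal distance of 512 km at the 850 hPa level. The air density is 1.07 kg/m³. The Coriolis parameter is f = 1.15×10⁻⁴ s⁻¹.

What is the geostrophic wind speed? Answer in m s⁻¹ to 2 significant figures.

3.2 m s⁻¹

Pressure gradient: |∂P/∂n| = 200 Pa / 512000 m = 3.91×10⁻⁴ Pa/m
Geostrophic balance (pressure-gradient force = Coriolis force):
V_g = (1/(fρ)) |∂P/∂n| = 3.91×10⁻⁴ / (1.15×10⁻⁴ × 1.07) = 3.17 m/s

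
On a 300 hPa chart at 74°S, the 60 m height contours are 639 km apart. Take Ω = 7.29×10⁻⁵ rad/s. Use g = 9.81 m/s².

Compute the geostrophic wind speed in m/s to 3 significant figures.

Coriolis parameter at 74°S:
f = 2Ω sin φ = 2 × 7.29×10⁻⁵ × sin 74° = 1.40×10⁻⁴ s⁻¹
Height gradient: |∂Z/∂n| = 60 m / 639000 m = 9.39×10⁻⁵
On a pressure surface, geostrophic balance gives V_g = (g/f)|∂Z/∂n|:
V_g = 9.81 × 9.39×10⁻⁵ / 1.40×10⁻⁴ = 6.57 m/s

6.57 m/s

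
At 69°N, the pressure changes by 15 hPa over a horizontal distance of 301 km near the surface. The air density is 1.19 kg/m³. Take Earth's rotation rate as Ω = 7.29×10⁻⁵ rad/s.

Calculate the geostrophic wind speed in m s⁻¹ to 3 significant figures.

Coriolis parameter at 69°N:
f = 2Ω sin φ = 2 × 7.29×10⁻⁵ × sin 69° = 1.36×10⁻⁴ s⁻¹
Pressure gradient: |∂P/∂n| = 1500 Pa / 301000 m = 4.98×10⁻³ Pa/m
Geostrophic balance (pressure-gradient force = Coriolis force):
V_g = (1/(fρ)) |∂P/∂n| = 4.98×10⁻³ / (1.36×10⁻⁴ × 1.19) = 30.8 m/s

30.8 m s⁻¹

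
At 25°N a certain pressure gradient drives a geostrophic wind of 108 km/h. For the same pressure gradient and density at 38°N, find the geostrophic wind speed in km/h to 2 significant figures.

74 km/h

With the same pressure gradient and density, V_g ∝ 1/f ∝ 1/sin φ.
V₂ = V₁ · sin φ₁ / sin φ₂ = 108 × sin 25° / sin 38°
V₂ = 108 × 0.4226/0.6157 = 74 km/h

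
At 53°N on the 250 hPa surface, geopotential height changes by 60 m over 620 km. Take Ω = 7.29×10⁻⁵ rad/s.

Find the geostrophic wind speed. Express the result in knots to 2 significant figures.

16 knots

Coriolis parameter at 53°N:
f = 2Ω sin φ = 2 × 7.29×10⁻⁵ × sin 53° = 1.16×10⁻⁴ s⁻¹
Height gradient: |∂Z/∂n| = 60 m / 620000 m = 9.68×10⁻⁵
On a pressure surface, geostrophic balance gives V_g = (g/f)|∂Z/∂n|:
V_g = 9.81 × 9.68×10⁻⁵ / 1.16×10⁻⁴ = 8.15 m/s
Converting: 8.15 m/s × 1.944 = 16 knots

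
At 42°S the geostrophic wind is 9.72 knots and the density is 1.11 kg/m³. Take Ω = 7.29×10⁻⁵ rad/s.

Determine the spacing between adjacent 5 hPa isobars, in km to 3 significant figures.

923 km

Coriolis parameter at 42°S:
f = 2Ω sin φ = 2 × 7.29×10⁻⁵ × sin 42° = 9.76×10⁻⁵ s⁻¹
Wind speed in SI: 9.72 knots = 5.00 m/s
Geostrophic balance rearranged: |∂P/∂n| = f ρ V_g
|∂P/∂n| = 9.76×10⁻⁵ × 1.11 × 5.00 = 5.41×10⁻⁴ Pa/m
Isobar spacing: Δn = ΔP/|∂P/∂n| = 500 Pa / 5.41×10⁻⁴ Pa/m = 923367 m ≈ 923 km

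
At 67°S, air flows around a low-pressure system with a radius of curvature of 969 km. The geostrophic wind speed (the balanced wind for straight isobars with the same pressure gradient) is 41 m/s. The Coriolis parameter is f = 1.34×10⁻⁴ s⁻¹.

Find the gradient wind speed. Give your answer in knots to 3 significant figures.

Around a low, centrifugal force acts outward with Coriolis, so pressure-gradient force balances both:
(1/ρ)|∂P/∂n| = fV + V²/R  →  V² + fR·V − fR·V_g = 0
With fR = 1.34×10⁻⁴ × 969×10³ m = 130 m/s:
V = [−fR + √((fR)² + 4 fR V_g)]/2 = [−130 + √(130² + 4×130×41)]/2 = 32.7 m/s
Subgeostrophic (V < V_g = 41 m/s), as expected around a low.
Converting: 32.7 m/s × 1.944 = 63.6 knots

63.6 knots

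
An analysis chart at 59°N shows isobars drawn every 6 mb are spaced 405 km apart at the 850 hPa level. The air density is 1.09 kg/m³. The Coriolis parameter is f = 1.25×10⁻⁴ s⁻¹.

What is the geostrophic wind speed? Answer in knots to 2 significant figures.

Pressure gradient: |∂P/∂n| = 600 Pa / 405000 m = 1.48×10⁻³ Pa/m
Geostrophic balance (pressure-gradient force = Coriolis force):
V_g = (1/(fρ)) |∂P/∂n| = 1.48×10⁻³ / (1.25×10⁻⁴ × 1.09) = 10.9 m/s
Converting: 10.9 m/s × 1.944 = 21 knots

21 knots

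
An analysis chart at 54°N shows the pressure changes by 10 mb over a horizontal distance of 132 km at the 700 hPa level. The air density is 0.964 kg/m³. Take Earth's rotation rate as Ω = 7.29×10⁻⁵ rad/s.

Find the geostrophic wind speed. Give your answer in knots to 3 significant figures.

130 knots

Coriolis parameter at 54°N:
f = 2Ω sin φ = 2 × 7.29×10⁻⁵ × sin 54° = 1.18×10⁻⁴ s⁻¹
Pressure gradient: |∂P/∂n| = 1000 Pa / 132000 m = 7.58×10⁻³ Pa/m
Geostrophic balance (pressure-gradient force = Coriolis force):
V_g = (1/(fρ)) |∂P/∂n| = 7.58×10⁻³ / (1.18×10⁻⁴ × 0.964) = 66.6 m/s
Converting: 66.6 m/s × 1.944 = 130 knots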